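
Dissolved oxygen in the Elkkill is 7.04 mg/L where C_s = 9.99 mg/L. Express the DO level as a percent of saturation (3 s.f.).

% saturation = C/C_s × 100 = 7.04/9.99 × 100 = 70.5 %.

70.5 % saturation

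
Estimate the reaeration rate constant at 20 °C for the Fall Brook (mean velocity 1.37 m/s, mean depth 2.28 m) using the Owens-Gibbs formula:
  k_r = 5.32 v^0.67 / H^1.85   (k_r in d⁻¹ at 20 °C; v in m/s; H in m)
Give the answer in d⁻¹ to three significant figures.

k_r = 5.32 × 1.37^0.67 / 2.28^1.85 = 5.32 × 1.235 / 4.594 = 1.430 d⁻¹.

k_r ≈ 1.43 d⁻¹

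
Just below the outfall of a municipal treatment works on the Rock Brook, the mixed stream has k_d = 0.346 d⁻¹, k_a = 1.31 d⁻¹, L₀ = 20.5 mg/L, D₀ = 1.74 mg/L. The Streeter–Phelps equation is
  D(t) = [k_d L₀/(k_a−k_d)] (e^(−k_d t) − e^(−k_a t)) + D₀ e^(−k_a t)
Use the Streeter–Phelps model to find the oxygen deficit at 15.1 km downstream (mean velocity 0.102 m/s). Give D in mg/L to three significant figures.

Travel time t = x/v = 15.1 km / (0.102 m/s) = 15100 m / 0.102 m/s = 148000 s = 1.713 d.
k_d L₀/(k_a−k_d) = 0.346×20.5/(1.31−0.346) = 7.093/0.9640 = 7.358 mg/L.
e^(−k_d t) = e^(−0.346×1.713) = 0.5528; e^(−k_a t) = e^(−1.31×1.713) = 0.1060.
D = 7.358 × (0.5528 − 0.1060) + 1.74 × 0.1060 = 3.287 + 0.1844 = 3.472 mg/L.

D ≈ 3.47 mg/L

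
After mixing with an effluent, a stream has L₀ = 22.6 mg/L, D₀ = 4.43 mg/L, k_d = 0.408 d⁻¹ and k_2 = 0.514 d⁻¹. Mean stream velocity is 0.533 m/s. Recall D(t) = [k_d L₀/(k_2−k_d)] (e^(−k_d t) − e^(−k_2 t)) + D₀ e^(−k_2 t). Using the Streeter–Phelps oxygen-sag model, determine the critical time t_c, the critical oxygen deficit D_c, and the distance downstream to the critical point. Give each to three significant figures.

t_c ≈ 1.69 d; D_c ≈ 9.02 mg/L; x_c ≈ 77.6 km

At the critical point dD/dt = 0, so k_d L₀ e^(−k_d t) = k_2 D. Substituting D(t) from the Streeter–Phelps equation and solving for t gives
t_c = ln[(k_2/k_d)(1 − D₀(k_2−k_d)/(k_d L₀))] / (k_2−k_d).
Here k_2−k_d = 0.1060 d⁻¹ and 1 − D₀(k_2−k_d)/(k_d L₀) = 1 − 4.43×0.1060/(0.408×22.6) = 0.9491, so
t_c = ln(1.260 × 0.9491) / 0.1060 = 0.1787 / 0.1060 = 1.686 d.
D_c = (k_d/k_2) L₀ e^(−k_d t_c) = (0.408/0.514) × 22.6 × e^(−0.408×1.686) = 0.7938 × 22.6 × 0.5027 = 9.018 mg/L.
x_c = v t_c = 0.533 m/s × 1.686 d × 86400 s/d = 77630 m ≈ 77.6 km.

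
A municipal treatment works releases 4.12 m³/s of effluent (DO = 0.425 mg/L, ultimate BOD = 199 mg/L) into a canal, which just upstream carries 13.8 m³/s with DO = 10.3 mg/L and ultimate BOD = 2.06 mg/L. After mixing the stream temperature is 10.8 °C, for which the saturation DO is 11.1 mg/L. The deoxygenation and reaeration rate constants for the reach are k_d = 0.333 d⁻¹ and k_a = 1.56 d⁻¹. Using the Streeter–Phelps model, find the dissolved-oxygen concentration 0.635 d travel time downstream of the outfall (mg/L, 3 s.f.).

Mixed DO = (13.8×10.3 + 4.12×0.425)/(13.8+4.12) = 143.9/17.92 = 8.030 mg/L.
Mixed L₀ = (13.8×2.06 + 4.12×199)/(17.92) = 848.3/17.92 = 47.34 mg/L.
Initial deficit D₀ = C_s − DO₀ = 11.1 − 8.030 = 3.070 mg/L.
D(0.635) = [0.333×47.34/(1.56−0.333)](e^(−0.333×0.635) − e^(−1.56×0.635)) + 3.070 e^(−1.56×0.635)
= 12.85 × (0.8094 − 0.3714) + 3.070 × 0.3714 = 6.768 mg/L.
DO = 11.1 − 6.768 = 4.332 mg/L.

DO ≈ 4.33 mg/L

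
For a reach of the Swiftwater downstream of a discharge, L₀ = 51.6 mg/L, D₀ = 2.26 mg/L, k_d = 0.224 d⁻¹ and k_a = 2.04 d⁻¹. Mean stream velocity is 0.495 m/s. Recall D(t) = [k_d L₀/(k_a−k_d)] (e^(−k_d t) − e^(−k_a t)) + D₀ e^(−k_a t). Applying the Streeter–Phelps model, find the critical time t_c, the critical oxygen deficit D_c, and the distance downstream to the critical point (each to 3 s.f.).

t_c ≈ 0.975 d; D_c ≈ 4.55 mg/L; x_c ≈ 41.7 km

With k_a/k_d = 9.107 and 1 − D₀(k_a−k_d)/(k_d L₀) = 0.6449,
t_c = ln(9.107 × 0.6449) / (2.04 − 0.224) = ln(5.873) / 1.816 = 1.770/1.816 = 0.9749 d.
L(t_c) = L₀ e^(−k_d t_c) = 51.6 × 0.8038 = 41.48 mg/L, and at the critical point k_a D_c = k_d L, so D_c = (0.224/2.04) × 41.48 = 4.554 mg/L.
x_c = v t_c = 0.495 m/s × 0.9749 d × 86400 s/d = 41690 m ≈ 41.7 km.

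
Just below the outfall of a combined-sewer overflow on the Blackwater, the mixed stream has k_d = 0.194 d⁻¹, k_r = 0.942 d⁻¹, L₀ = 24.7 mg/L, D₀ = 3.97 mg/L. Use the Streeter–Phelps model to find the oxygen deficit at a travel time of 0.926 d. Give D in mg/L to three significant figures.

k_d L₀/(k_r−k_d) = 0.194×24.7/(0.942−0.194) = 4.792/0.7480 = 6.406 mg/L.
e^(−k_d t) = e^(−0.194×0.9260) = 0.8356; e^(−k_r t) = e^(−0.942×0.9260) = 0.4180.
D = 6.406 × (0.8356 − 0.4180) + 3.97 × 0.4180 = 2.675 + 1.659 = 4.334 mg/L.

D ≈ 4.33 mg/L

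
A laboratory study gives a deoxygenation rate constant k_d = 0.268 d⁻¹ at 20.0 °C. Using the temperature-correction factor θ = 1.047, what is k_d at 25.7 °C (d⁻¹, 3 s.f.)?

k_d(T₂) = k_d(T₁) · θ^(T₂−T₁) = 0.268 × 1.047^(25.7−20.0)
= 0.268 × 1.047^5.70 = 0.268 × 1.299 = 0.3482 d⁻¹.

k_d ≈ 0.348 d⁻¹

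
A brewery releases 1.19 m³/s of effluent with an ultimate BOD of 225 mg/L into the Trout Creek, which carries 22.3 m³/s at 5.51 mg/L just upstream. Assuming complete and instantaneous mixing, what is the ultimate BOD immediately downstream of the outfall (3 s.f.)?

Flow-weighted mixing: C = (Q_r C_r + Q_w C_w)/(Q_r + Q_w)
= (22.3×5.51 + 1.19×225)/(22.3 + 1.19) = 390.6/23.49 = 16.63 mg/L.

16.6 mg/L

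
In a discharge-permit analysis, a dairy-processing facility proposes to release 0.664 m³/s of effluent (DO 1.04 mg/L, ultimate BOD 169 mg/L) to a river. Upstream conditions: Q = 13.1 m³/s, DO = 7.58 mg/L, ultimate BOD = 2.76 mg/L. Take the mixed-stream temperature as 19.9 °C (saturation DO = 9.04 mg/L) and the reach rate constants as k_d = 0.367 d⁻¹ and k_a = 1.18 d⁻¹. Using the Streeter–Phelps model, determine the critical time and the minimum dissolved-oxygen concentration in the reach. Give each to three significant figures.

Mixed DO = (13.1×7.58 + 0.664×1.04)/(13.1+0.664) = 99.99/13.76 = 7.264 mg/L.
Mixed L₀ = (13.1×2.76 + 0.664×169)/(13.76) = 148.4/13.76 = 10.78 mg/L.
Initial deficit D₀ = C_s − DO₀ = 9.04 − 7.264 = 1.776 mg/L.
t_c = (1/0.8130) ln[(1.18/0.367)(1 − 1.776×0.8130/(0.367×10.78))] = 1.230 × ln(2.042) = 0.8782 d.
D_c = (0.367/1.18) × 10.78 × e^(−0.367×0.8782) = 0.3110 × 10.78 × 0.7245 = 2.429 mg/L.
Minimum DO = 9.04 − 2.429 = 6.611 mg/L.

t_c ≈ 0.878 d; minimum DO ≈ 6.61 mg/L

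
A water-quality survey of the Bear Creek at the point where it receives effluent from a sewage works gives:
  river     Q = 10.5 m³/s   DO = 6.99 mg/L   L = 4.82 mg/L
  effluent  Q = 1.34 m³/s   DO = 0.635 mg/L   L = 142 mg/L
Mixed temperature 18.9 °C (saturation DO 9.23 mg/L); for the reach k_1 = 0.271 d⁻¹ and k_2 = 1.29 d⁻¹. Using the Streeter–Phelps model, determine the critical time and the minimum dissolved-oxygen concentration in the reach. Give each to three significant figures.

Mixed DO = (10.5×6.99 + 1.34×0.635)/(10.5+1.34) = 74.25/11.84 = 6.271 mg/L.
Mixed L₀ = (10.5×4.82 + 1.34×142)/(11.84) = 240.9/11.84 = 20.35 mg/L.
Initial deficit D₀ = C_s − DO₀ = 9.23 − 6.271 = 2.959 mg/L.
t_c = (1/1.019) ln[(1.29/0.271)(1 − 2.959×1.019/(0.271×20.35))] = 0.9814 × ln(2.157) = 0.7543 d.
D_c = (0.271/1.29) × 20.35 × e^(−0.271×0.7543) = 0.2101 × 20.35 × 0.8151 = 3.484 mg/L.
Minimum DO = 9.23 − 3.484 = 5.746 mg/L.

t_c ≈ 0.754 d; minimum DO ≈ 5.75 mg/L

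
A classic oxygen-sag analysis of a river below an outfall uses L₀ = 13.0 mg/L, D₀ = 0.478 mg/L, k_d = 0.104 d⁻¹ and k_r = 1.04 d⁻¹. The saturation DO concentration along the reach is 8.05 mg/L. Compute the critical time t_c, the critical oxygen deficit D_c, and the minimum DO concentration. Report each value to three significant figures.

At the critical point dD/dt = 0, so k_d L₀ e^(−k_d t) = k_r D. Substituting D(t) from the Streeter–Phelps equation and solving for t gives
t_c = ln[(k_r/k_d)(1 − D₀(k_r−k_d)/(k_d L₀))] / (k_r−k_d).
Here k_r−k_d = 0.9360 d⁻¹ and 1 − D₀(k_r−k_d)/(k_d L₀) = 1 − 0.478×0.9360/(0.104×13.0) = 0.6691, so
t_c = ln(10.00 × 0.6691) / 0.9360 = 1.901 / 0.9360 = 2.031 d.
L(t_c) = L₀ e^(−k_d t_c) = 13.0 × 0.8096 = 10.53 mg/L, and at the critical point k_r D_c = k_d L, so D_c = (0.104/1.04) × 10.53 = 1.053 mg/L.
Minimum DO = C_s − D_c = 8.05 − 1.053 = 6.997 mg/L.

t_c ≈ 2.03 d; D_c ≈ 1.05 mg/L; min DO ≈ 7.00 mg/L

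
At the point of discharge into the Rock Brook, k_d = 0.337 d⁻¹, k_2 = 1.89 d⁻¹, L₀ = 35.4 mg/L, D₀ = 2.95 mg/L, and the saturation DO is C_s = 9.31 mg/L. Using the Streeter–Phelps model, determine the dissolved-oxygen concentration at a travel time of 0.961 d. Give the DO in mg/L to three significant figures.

k_d L₀/(k_2−k_d) = 0.337×35.4/(1.89−0.337) = 11.93/1.553 = 7.682 mg/L.
e^(−k_d t) = e^(−0.337×0.9610) = 0.7234; e^(−k_2 t) = e^(−1.89×0.9610) = 0.1626.
D = 7.682 × (0.7234 − 0.1626) + 2.95 × 0.1626 = 4.307 + 0.4798 = 4.787 mg/L.
DO = C_s − D = 9.31 − 4.787 = 4.523 mg/L.

DO ≈ 4.52 mg/L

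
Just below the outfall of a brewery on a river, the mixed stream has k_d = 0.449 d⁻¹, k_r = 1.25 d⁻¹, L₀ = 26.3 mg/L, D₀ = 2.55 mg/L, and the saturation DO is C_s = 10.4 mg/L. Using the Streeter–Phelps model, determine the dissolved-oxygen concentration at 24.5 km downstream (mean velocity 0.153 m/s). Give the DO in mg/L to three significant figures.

Travel time t = x/v = 24.5 km / (0.153 m/s) = 24500 m / 0.153 m/s = 160100 s = 1.853 d.
k_d L₀/(k_r−k_d) = 0.449×26.3/(1.25−0.449) = 11.81/0.8010 = 14.74 mg/L.
e^(−k_d t) = e^(−0.449×1.853) = 0.4351; e^(−k_r t) = e^(−1.25×1.853) = 0.09860.
D = 14.74 × (0.4351 − 0.09860) + 2.55 × 0.09860 = 4.961 + 0.2514 = 5.212 mg/L.
DO = C_s − D = 10.4 − 5.212 = 5.188 mg/L.

DO ≈ 5.19 mg/L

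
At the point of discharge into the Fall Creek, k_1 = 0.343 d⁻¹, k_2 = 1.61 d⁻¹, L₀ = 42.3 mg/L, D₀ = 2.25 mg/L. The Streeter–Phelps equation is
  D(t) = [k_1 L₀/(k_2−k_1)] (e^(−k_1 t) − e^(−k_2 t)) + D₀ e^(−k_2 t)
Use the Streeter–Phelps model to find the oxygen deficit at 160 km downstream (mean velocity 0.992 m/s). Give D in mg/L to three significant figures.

Travel time t = x/v = 160 km / (0.992 m/s) = 160000 m / 0.992 m/s = 161300 s = 1.867 d.
k_1 L₀/(k_2−k_1) = 0.343×42.3/(1.61−0.343) = 14.51/1.267 = 11.45 mg/L.
e^(−k_1 t) = e^(−0.343×1.867) = 0.5271; e^(−k_2 t) = e^(−1.61×1.867) = 0.04951.
D = 11.45 × (0.5271 − 0.04951) + 2.25 × 0.04951 = 5.469 + 0.1114 = 5.581 mg/L.

D ≈ 5.58 mg/L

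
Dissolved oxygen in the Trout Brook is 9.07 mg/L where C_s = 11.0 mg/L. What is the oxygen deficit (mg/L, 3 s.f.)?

D = C_s − C = 11.0 − 9.07 = 1.93 mg/L.

D ≈ 1.93 mg/L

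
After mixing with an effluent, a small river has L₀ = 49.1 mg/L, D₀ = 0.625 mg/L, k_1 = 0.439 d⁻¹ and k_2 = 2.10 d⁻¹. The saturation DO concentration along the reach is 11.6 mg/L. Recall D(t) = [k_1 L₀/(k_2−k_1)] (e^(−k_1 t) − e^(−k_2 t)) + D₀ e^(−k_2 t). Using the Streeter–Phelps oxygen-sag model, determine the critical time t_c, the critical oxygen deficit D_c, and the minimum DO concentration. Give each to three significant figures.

t_c ≈ 0.913 d; D_c ≈ 6.88 mg/L; min DO ≈ 4.72 mg/L

At the critical point dD/dt = 0, so k_1 L₀ e^(−k_1 t) = k_2 D. Substituting D(t) from the Streeter–Phelps equation and solving for t gives
t_c = ln[(k_2/k_1)(1 − D₀(k_2−k_1)/(k_1 L₀))] / (k_2−k_1).
Here k_2−k_1 = 1.661 d⁻¹ and 1 − D₀(k_2−k_1)/(k_1 L₀) = 1 − 0.625×1.661/(0.439×49.1) = 0.9518, so
t_c = ln(4.784 × 0.9518) / 1.661 = 1.516 / 1.661 = 0.9126 d.
L(t_c) = L₀ e^(−k_1 t_c) = 49.1 × 0.6699 = 32.89 mg/L, and at the critical point k_2 D_c = k_1 L, so D_c = (0.439/2.10) × 32.89 = 6.876 mg/L.
Minimum DO = C_s − D_c = 11.6 − 6.876 = 4.724 mg/L.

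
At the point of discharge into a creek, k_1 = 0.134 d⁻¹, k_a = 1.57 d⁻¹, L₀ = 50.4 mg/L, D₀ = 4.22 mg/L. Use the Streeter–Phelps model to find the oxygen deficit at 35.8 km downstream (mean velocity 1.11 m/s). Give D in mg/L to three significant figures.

D ≈ 4.20 mg/L

Travel time t = x/v = 35.8 km / (1.11 m/s) = 35800 m / 1.11 m/s = 32250 s = 0.3733 d.
k_1 L₀/(k_a−k_1) = 0.134×50.4/(1.57−0.134) = 6.754/1.436 = 4.703 mg/L.
e^(−k_1 t) = e^(−0.134×0.3733) = 0.9512; e^(−k_a t) = e^(−1.57×0.3733) = 0.5565.
D = 4.703 × (0.9512 − 0.5565) + 4.22 × 0.5565 = 1.856 + 2.348 = 4.205 mg/L.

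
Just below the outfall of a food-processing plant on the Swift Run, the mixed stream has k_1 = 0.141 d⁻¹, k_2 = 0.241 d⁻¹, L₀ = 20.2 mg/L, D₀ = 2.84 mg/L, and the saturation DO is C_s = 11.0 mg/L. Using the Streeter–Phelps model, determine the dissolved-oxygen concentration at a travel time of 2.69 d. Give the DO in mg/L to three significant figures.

k_1 L₀/(k_2−k_1) = 0.141×20.2/(0.241−0.141) = 2.848/0.1000 = 28.48 mg/L.
e^(−k_1 t) = e^(−0.141×2.690) = 0.6843; e^(−k_2 t) = e^(−0.241×2.690) = 0.5229.
D = 28.48 × (0.6843 − 0.5229) + 2.84 × 0.5229 = 4.597 + 1.485 = 6.082 mg/L.
DO = C_s − D = 11.0 − 6.082 = 4.918 mg/L.

DO ≈ 4.92 mg/L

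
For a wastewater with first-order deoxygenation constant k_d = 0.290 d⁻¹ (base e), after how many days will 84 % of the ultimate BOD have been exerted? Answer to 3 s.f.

y/L₀ = 1 − e^(−k_d t) = 0.84 ⇒ e^(−k_d t) = 0.160
t = −ln(0.160) / 0.290 = 1.833 / 0.290 = 6.319 d.

t ≈ 6.32 d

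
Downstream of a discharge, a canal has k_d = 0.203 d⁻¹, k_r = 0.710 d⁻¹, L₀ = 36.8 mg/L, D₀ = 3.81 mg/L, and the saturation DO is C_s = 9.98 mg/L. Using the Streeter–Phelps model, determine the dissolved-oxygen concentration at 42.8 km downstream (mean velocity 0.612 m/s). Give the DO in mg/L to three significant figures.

DO ≈ 3.63 mg/L

Travel time t = x/v = 42.8 km / (0.612 m/s) = 42800 m / 0.612 m/s = 69930 s = 0.8094 d.
k_d L₀/(k_r−k_d) = 0.203×36.8/(0.710−0.203) = 7.470/0.5070 = 14.73 mg/L.
e^(−k_d t) = e^(−0.203×0.8094) = 0.8485; e^(−k_r t) = e^(−0.710×0.8094) = 0.5629.
D = 14.73 × (0.8485 − 0.5629) + 3.81 × 0.5629 = 4.208 + 2.145 = 6.353 mg/L.
DO = C_s − D = 9.98 − 6.353 = 3.627 mg/L.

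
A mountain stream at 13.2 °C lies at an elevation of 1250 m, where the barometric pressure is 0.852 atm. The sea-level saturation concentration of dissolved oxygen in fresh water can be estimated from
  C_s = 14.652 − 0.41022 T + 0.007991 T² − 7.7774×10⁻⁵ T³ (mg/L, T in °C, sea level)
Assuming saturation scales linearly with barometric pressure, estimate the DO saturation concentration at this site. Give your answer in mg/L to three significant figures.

C_s ≈ 8.90 mg/L

At sea level: C_s = 14.652 − 0.41022×13.2 + 0.007991×13.2² − 7.7774×10⁻⁵×13.2³ = 10.45 mg/L.
Pressure correction: C_s' = 10.45 × 0.852 = 8.904 mg/L.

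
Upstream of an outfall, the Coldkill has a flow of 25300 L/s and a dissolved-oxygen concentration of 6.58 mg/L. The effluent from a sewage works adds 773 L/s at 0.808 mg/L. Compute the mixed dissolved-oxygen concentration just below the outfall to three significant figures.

Flow-weighted mixing: C = (Q_r C_r + Q_w C_w)/(Q_r + Q_w)
= (25300×6.58 + 773×0.808)/(25300 + 773) = 167100/26070 = 6.409 mg/L.

6.41 mg/L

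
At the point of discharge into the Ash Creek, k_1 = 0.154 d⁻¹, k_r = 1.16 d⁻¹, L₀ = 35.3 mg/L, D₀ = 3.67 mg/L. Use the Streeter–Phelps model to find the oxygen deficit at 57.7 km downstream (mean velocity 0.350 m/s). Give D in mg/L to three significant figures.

Travel time t = x/v = 57.7 km / (0.350 m/s) = 57700 m / 0.350 m/s = 164900 s = 1.908 d.
k_1 L₀/(k_r−k_1) = 0.154×35.3/(1.16−0.154) = 5.436/1.006 = 5.404 mg/L.
e^(−k_1 t) = e^(−0.154×1.908) = 0.7454; e^(−k_r t) = e^(−1.16×1.908) = 0.1093.
D = 5.404 × (0.7454 − 0.1093) + 3.67 × 0.1093 = 3.437 + 0.4013 = 3.838 mg/L.

D ≈ 3.84 mg/L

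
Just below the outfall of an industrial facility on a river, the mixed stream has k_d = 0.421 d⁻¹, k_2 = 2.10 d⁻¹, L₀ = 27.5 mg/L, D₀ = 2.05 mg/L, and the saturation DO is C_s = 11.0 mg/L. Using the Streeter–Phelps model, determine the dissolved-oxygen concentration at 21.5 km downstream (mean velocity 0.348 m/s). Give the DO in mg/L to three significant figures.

Travel time t = x/v = 21.5 km / (0.348 m/s) = 21500 m / 0.348 m/s = 61780 s = 0.7151 d.
k_d L₀/(k_2−k_d) = 0.421×27.5/(2.10−0.421) = 11.58/1.679 = 6.895 mg/L.
e^(−k_d t) = e^(−0.421×0.7151) = 0.7400; e^(−k_2 t) = e^(−2.10×0.7151) = 0.2228.
D = 6.895 × (0.7400 − 0.2228) + 2.05 × 0.2228 = 3.567 + 0.4567 = 4.024 mg/L.
DO = C_s − D = 11.0 − 4.024 = 6.976 mg/L.

DO ≈ 6.98 mg/L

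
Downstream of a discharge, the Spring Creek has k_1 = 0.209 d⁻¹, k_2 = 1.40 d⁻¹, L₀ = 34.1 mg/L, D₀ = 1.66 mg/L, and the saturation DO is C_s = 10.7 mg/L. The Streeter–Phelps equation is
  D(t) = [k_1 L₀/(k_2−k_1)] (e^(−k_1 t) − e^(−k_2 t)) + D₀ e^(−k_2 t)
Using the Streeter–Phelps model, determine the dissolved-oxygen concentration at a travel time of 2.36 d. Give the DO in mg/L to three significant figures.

DO ≈ 7.20 mg/L

k_1 L₀/(k_2−k_1) = 0.209×34.1/(1.40−0.209) = 7.127/1.191 = 5.984 mg/L.
e^(−k_1 t) = e^(−0.209×2.360) = 0.6106; e^(−k_2 t) = e^(−1.40×2.360) = 0.03674.
D = 5.984 × (0.6106 − 0.03674) + 1.66 × 0.03674 = 3.434 + 0.06098 = 3.495 mg/L.
DO = C_s − D = 10.7 − 3.495 = 7.205 mg/L.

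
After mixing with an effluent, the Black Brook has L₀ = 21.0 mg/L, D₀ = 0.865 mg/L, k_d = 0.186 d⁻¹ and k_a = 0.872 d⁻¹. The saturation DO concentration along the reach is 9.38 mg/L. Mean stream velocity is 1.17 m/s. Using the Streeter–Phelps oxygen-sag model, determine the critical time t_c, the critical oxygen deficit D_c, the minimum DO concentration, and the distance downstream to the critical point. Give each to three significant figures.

t_c ≈ 2.01 d; D_c ≈ 3.08 mg/L; min DO ≈ 6.30 mg/L; x_c ≈ 203 km

t_c = [1/(k_a−k_d)] ln[(k_a/k_d)(1 − D₀(k_a−k_d)/(k_d L₀))]
= [1/(0.872−0.186)] ln[(0.872/0.186)(1 − 0.865×0.6860/(0.186×21.0))]
= (1/0.6860) ln[4.688 × 0.8481] = 1.458 × ln(3.976) = 1.458 × 1.380 = 2.012 d.
L(t_c) = L₀ e^(−k_d t_c) = 21.0 × 0.6878 = 14.44 mg/L, and at the critical point k_a D_c = k_d L, so D_c = (0.186/0.872) × 14.44 = 3.081 mg/L.
Minimum DO = C_s − D_c = 9.38 − 3.081 = 6.299 mg/L.
x_c = v t_c = 1.17 m/s × 2.012 d × 86400 s/d = 203400 m ≈ 203 km.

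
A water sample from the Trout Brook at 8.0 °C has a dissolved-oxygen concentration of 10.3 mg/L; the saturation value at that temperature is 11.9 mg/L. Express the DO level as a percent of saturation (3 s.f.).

86.6 % saturation

% saturation = C/C_s × 100 = 10.3/11.9 × 100 = 86.6 %.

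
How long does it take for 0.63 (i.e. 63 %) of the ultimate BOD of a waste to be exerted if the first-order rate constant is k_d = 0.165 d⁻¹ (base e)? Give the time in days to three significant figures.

t ≈ 6.03 d

y/L₀ = 1 − e^(−k_d t) = 0.63 ⇒ e^(−k_d t) = 0.370
t = −ln(0.370) / 0.165 = 0.9943 / 0.165 = 6.026 d.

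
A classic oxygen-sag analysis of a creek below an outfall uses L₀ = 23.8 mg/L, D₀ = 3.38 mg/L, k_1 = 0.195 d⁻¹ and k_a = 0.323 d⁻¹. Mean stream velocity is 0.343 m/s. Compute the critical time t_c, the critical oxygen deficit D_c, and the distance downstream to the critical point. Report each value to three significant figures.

t_c ≈ 3.18 d; D_c ≈ 7.73 mg/L; x_c ≈ 94.2 km

t_c = [1/(k_a−k_1)] ln[(k_a/k_1)(1 − D₀(k_a−k_1)/(k_1 L₀))]
= [1/(0.323−0.195)] ln[(0.323/0.195)(1 − 3.38×0.1280/(0.195×23.8))]
= (1/0.1280) ln[1.656 × 0.9068] = 7.812 × ln(1.502) = 7.812 × 0.4068 = 3.178 d.
L(t_c) = L₀ e^(−k_1 t_c) = 23.8 × 0.5381 = 12.81 mg/L, and at the critical point k_a D_c = k_1 L, so D_c = (0.195/0.323) × 12.81 = 7.732 mg/L.
x_c = v t_c = 0.343 m/s × 3.178 d × 86400 s/d = 94180 m ≈ 94.2 km.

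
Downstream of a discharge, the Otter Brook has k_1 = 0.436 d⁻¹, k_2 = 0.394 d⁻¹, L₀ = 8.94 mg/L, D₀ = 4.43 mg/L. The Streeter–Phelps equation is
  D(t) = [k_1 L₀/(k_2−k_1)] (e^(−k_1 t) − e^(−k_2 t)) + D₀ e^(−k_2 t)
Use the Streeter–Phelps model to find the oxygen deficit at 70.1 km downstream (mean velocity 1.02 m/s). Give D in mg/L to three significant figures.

D ≈ 5.47 mg/L

Travel time t = x/v = 70.1 km / (1.02 m/s) = 70100 m / 1.02 m/s = 68730 s = 0.7954 d.
k_1 L₀/(k_2−k_1) = 0.436×8.94/(0.394−0.436) = 3.898/-0.04200 = -92.81 mg/L.
e^(−k_1 t) = e^(−0.436×0.7954) = 0.7069; e^(−k_2 t) = e^(−0.394×0.7954) = 0.7310.
D = -92.81 × (0.7069 − 0.7310) + 4.43 × 0.7310 = 2.229 + 3.238 = 5.467 mg/L.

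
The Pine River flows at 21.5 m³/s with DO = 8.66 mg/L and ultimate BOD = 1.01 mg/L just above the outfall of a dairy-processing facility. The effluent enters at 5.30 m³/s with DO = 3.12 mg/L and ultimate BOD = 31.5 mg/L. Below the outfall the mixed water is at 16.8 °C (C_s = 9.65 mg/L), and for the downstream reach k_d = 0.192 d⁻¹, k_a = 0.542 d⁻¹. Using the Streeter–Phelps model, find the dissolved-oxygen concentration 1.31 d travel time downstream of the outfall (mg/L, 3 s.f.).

DO ≈ 7.52 mg/L

Mixed DO = (21.5×8.66 + 5.30×3.12)/(21.5+5.30) = 202.7/26.80 = 7.564 mg/L.
Mixed L₀ = (21.5×1.01 + 5.30×31.5)/(26.80) = 188.7/26.80 = 7.040 mg/L.
Initial deficit D₀ = C_s − DO₀ = 9.65 − 7.564 = 2.086 mg/L.
D(1.31) = [0.192×7.040/(0.542−0.192)](e^(−0.192×1.31) − e^(−0.542×1.31)) + 2.086 e^(−0.542×1.31)
= 3.862 × (0.7776 − 0.4916) + 2.086 × 0.4916 = 2.130 mg/L.
DO = 9.65 − 2.130 = 7.520 mg/L.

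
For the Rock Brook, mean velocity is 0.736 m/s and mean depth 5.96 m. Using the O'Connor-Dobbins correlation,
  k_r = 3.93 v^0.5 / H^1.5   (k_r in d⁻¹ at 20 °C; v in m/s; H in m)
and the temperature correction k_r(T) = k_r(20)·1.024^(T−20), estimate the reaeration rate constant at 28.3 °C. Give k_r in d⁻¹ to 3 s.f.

k_r(20) = 3.93 × 0.736^0.5 / 5.96^1.5 = 3.93 × 0.8579 / 14.55 = 0.2317 d⁻¹.
k_r(28.3) = 0.2317 × 1.024^(28.3−20) = 0.2317 × 1.218 = 0.2821 d⁻¹.

k_r ≈ 0.282 d⁻¹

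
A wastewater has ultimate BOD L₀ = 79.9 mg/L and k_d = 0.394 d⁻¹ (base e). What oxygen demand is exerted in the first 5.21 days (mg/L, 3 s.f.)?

y_t = L₀(1 − e^(−k_d t)) = 79.9 × (1 − e^(−0.394×5.21))
= 79.9 × (1 − 0.1284) = 79.9 × 0.8716 = 69.64 mg/L.

y ≈ 69.6 mg/L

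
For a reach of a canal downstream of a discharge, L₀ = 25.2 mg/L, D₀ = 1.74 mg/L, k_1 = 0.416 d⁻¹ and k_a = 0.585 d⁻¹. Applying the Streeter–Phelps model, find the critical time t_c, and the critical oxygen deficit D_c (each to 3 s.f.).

t_c = [1/(k_a−k_1)] ln[(k_a/k_1)(1 − D₀(k_a−k_1)/(k_1 L₀))]
= [1/(0.585−0.416)] ln[(0.585/0.416)(1 − 1.74×0.1690/(0.416×25.2))]
= (1/0.1690) ln[1.406 × 0.9719] = 5.917 × ln(1.367) = 5.917 × 0.3125 = 1.849 d.
D_c = (k_1/k_a) L₀ e^(−k_1 t_c) = (0.416/0.585) × 25.2 × e^(−0.416×1.849) = 0.7111 × 25.2 × 0.4634 = 8.304 mg/L.

t_c ≈ 1.85 d; D_c ≈ 8.30 mg/L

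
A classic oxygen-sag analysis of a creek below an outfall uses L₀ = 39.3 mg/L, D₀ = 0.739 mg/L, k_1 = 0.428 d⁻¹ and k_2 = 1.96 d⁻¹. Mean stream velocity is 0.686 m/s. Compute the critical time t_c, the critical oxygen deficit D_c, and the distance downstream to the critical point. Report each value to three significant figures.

With k_2/k_1 = 4.579 and 1 − D₀(k_2−k_1)/(k_1 L₀) = 0.9327,
t_c = ln(4.579 × 0.9327) / (1.96 − 0.428) = ln(4.271) / 1.532 = 1.452/1.532 = 0.9477 d.
D_c = (k_1/k_2) L₀ e^(−k_1 t_c) = (0.428/1.96) × 39.3 × e^(−0.428×0.9477) = 0.2184 × 39.3 × 0.6666 = 5.720 mg/L.
x_c = v t_c = 0.686 m/s × 0.9477 d × 86400 s/d = 56170 m ≈ 56.2 km.

t_c ≈ 0.948 d; D_c ≈ 5.72 mg/L; x_c ≈ 56.2 km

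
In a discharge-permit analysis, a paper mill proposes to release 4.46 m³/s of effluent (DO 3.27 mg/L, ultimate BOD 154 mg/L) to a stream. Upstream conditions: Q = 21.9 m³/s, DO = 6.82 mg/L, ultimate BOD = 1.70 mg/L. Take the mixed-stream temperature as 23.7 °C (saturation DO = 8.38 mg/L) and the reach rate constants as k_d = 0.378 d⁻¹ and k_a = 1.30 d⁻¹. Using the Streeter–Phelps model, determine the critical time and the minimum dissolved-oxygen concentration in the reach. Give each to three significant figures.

t_c ≈ 1.11 d; minimum DO ≈ 3.13 mg/L

Mixed DO = (21.9×6.82 + 4.46×3.27)/(21.9+4.46) = 163.9/26.36 = 6.219 mg/L.
Mixed L₀ = (21.9×1.70 + 4.46×154)/(26.36) = 724.1/26.36 = 27.47 mg/L.
Initial deficit D₀ = C_s − DO₀ = 8.38 − 6.219 = 2.161 mg/L.
t_c = (1/0.9220) ln[(1.30/0.378)(1 − 2.161×0.9220/(0.378×27.47))] = 1.085 × ln(2.779) = 1.109 d.
D_c = (0.378/1.30) × 27.47 × e^(−0.378×1.109) = 0.2908 × 27.47 × 0.6577 = 5.253 mg/L.
Minimum DO = 8.38 − 5.253 = 3.127 mg/L.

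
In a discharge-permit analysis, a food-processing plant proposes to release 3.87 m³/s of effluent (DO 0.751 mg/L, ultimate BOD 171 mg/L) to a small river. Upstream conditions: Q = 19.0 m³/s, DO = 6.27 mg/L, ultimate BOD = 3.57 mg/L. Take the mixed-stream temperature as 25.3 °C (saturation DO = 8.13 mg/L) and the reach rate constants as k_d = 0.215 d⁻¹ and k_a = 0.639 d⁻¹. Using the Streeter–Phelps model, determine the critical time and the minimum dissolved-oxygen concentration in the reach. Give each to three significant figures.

t_c ≈ 2.12 d; minimum DO ≈ 1.33 mg/L

Mixed DO = (19.0×6.27 + 3.87×0.751)/(19.0+3.87) = 122.0/22.87 = 5.336 mg/L.
Mixed L₀ = (19.0×3.57 + 3.87×171)/(22.87) = 729.6/22.87 = 31.90 mg/L.
Initial deficit D₀ = C_s − DO₀ = 8.13 − 5.336 = 2.794 mg/L.
t_c = (1/0.4240) ln[(0.639/0.215)(1 − 2.794×0.4240/(0.215×31.90))] = 2.358 × ln(2.459) = 2.122 d.
D_c = (0.215/0.639) × 31.90 × e^(−0.215×2.122) = 0.3365 × 31.90 × 0.6337 = 6.802 mg/L.
Minimum DO = 8.13 − 6.802 = 1.328 mg/L.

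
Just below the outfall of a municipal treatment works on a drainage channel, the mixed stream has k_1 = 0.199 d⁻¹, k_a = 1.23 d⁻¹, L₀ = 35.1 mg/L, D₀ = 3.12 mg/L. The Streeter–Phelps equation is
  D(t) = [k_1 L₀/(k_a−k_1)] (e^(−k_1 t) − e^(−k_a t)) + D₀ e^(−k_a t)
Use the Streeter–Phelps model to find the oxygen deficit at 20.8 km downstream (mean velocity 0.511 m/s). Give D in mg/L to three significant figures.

D ≈ 4.12 mg/L

Travel time t = x/v = 20.8 km / (0.511 m/s) = 20800 m / 0.511 m/s = 40700 s = 0.4711 d.
k_1 L₀/(k_a−k_1) = 0.199×35.1/(1.23−0.199) = 6.985/1.031 = 6.775 mg/L.
e^(−k_1 t) = e^(−0.199×0.4711) = 0.9105; e^(−k_a t) = e^(−1.23×0.4711) = 0.5602.
D = 6.775 × (0.9105 − 0.5602) + 3.12 × 0.5602 = 2.373 + 1.748 = 4.121 mg/L.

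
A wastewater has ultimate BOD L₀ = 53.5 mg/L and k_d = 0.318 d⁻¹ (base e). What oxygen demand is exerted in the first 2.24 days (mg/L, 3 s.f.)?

y ≈ 27.3 mg/L

y_t = L₀(1 − e^(−k_d t)) = 53.5 × (1 − e^(−0.318×2.24))
= 53.5 × (1 − 0.4905) = 53.5 × 0.5095 = 27.26 mg/L.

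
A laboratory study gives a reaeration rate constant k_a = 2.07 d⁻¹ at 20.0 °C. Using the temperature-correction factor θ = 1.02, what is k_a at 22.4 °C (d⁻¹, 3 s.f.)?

k_a(T₂) = k_a(T₁) · θ^(T₂−T₁) = 2.07 × 1.02^(22.4−20.0)
= 2.07 × 1.02^2.40 = 2.07 × 1.049 = 2.171 d⁻¹.

k_a ≈ 2.17 d⁻¹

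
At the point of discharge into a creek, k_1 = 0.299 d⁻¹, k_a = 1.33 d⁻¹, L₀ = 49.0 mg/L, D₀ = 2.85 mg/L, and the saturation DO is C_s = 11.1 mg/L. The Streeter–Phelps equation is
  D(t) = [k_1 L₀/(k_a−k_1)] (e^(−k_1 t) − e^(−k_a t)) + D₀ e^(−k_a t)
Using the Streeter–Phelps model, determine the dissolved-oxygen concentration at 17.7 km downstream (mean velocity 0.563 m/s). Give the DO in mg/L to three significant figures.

Travel time t = x/v = 17.7 km / (0.563 m/s) = 17700 m / 0.563 m/s = 31440 s = 0.3639 d.
k_1 L₀/(k_a−k_1) = 0.299×49.0/(1.33−0.299) = 14.65/1.031 = 14.21 mg/L.
e^(−k_1 t) = e^(−0.299×0.3639) = 0.8969; e^(−k_a t) = e^(−1.33×0.3639) = 0.6163.
D = 14.21 × (0.8969 − 0.6163) + 2.85 × 0.6163 = 3.987 + 1.757 = 5.744 mg/L.
DO = C_s − D = 11.1 − 5.744 = 5.356 mg/L.

DO ≈ 5.36 mg/L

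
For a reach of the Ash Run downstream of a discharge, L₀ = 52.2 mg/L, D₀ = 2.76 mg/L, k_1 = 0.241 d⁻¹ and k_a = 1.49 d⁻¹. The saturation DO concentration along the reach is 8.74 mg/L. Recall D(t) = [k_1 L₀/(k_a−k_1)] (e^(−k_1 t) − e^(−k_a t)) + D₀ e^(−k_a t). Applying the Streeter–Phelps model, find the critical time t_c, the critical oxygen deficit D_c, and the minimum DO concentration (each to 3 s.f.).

With k_a/k_1 = 6.183 and 1 − D₀(k_a−k_1)/(k_1 L₀) = 0.7260,
t_c = ln(6.183 × 0.7260) / (1.49 − 0.241) = ln(4.488) / 1.249 = 1.502/1.249 = 1.202 d.
D_c = (k_1/k_a) L₀ e^(−k_1 t_c) = (0.241/1.49) × 52.2 × e^(−0.241×1.202) = 0.1617 × 52.2 × 0.7485 = 6.319 mg/L.
Minimum DO = C_s − D_c = 8.74 − 6.319 = 2.421 mg/L.

t_c ≈ 1.20 d; D_c ≈ 6.32 mg/L; min DO ≈ 2.42 mg/L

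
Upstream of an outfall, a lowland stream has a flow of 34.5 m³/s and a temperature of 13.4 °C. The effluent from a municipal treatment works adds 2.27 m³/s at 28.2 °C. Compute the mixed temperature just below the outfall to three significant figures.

14.3 °C

Flow-weighted mixing: C = (Q_r C_r + Q_w C_w)/(Q_r + Q_w)
= (34.5×13.4 + 2.27×28.2)/(34.5 + 2.27) = 526.3/36.77 = 14.31 °C.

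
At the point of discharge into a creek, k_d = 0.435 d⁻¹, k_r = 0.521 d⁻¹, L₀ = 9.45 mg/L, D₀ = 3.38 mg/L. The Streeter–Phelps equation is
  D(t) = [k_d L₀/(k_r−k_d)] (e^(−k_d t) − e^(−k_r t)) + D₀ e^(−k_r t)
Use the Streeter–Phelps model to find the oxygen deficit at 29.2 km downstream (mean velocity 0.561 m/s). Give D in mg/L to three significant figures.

Travel time t = x/v = 29.2 km / (0.561 m/s) = 29200 m / 0.561 m/s = 52050 s = 0.6024 d.
k_d L₀/(k_r−k_d) = 0.435×9.45/(0.521−0.435) = 4.111/0.08600 = 47.80 mg/L.
e^(−k_d t) = e^(−0.435×0.6024) = 0.7695; e^(−k_r t) = e^(−0.521×0.6024) = 0.7306.
D = 47.80 × (0.7695 − 0.7306) + 3.38 × 0.7306 = 1.857 + 2.469 = 4.327 mg/L.

D ≈ 4.33 mg/L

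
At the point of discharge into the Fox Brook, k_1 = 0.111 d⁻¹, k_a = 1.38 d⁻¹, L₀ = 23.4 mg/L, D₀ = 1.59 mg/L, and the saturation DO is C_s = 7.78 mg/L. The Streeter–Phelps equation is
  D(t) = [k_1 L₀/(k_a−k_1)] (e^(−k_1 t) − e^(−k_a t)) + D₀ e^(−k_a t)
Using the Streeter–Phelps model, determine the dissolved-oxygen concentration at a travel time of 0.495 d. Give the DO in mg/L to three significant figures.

DO ≈ 6.07 mg/L

k_1 L₀/(k_a−k_1) = 0.111×23.4/(1.38−0.111) = 2.597/1.269 = 2.047 mg/L.
e^(−k_1 t) = e^(−0.111×0.4950) = 0.9465; e^(−k_a t) = e^(−1.38×0.4950) = 0.5050.
D = 2.047 × (0.9465 − 0.5050) + 1.59 × 0.5050 = 0.9036 + 0.8030 = 1.707 mg/L.
DO = C_s − D = 7.78 − 1.707 = 6.073 mg/L.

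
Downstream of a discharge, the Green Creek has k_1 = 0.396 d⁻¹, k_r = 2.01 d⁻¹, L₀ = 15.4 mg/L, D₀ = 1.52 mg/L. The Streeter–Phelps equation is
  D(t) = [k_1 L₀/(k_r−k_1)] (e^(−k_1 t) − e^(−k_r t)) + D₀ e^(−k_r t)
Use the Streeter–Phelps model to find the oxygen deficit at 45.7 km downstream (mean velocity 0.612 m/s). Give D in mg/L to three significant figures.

D ≈ 2.29 mg/L

Travel time t = x/v = 45.7 km / (0.612 m/s) = 45700 m / 0.612 m/s = 74670 s = 0.8643 d.
k_1 L₀/(k_r−k_1) = 0.396×15.4/(2.01−0.396) = 6.098/1.614 = 3.778 mg/L.
e^(−k_1 t) = e^(−0.396×0.8643) = 0.7102; e^(−k_r t) = e^(−2.01×0.8643) = 0.1760.
D = 3.778 × (0.7102 − 0.1760) + 1.52 × 0.1760 = 2.018 + 0.2675 = 2.286 mg/L.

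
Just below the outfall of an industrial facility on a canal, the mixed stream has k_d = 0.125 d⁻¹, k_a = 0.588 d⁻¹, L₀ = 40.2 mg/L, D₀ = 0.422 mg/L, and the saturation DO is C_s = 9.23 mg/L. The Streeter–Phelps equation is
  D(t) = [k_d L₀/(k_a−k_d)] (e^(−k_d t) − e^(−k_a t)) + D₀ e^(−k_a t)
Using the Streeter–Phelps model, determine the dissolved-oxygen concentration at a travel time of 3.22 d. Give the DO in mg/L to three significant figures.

k_d L₀/(k_a−k_d) = 0.125×40.2/(0.588−0.125) = 5.025/0.4630 = 10.85 mg/L.
e^(−k_d t) = e^(−0.125×3.220) = 0.6686; e^(−k_a t) = e^(−0.588×3.220) = 0.1506.
D = 10.85 × (0.6686 − 0.1506) + 0.422 × 0.1506 = 5.623 + 0.06354 = 5.686 mg/L.
DO = C_s − D = 9.23 − 5.686 = 3.544 mg/L.

DO ≈ 3.54 mg/L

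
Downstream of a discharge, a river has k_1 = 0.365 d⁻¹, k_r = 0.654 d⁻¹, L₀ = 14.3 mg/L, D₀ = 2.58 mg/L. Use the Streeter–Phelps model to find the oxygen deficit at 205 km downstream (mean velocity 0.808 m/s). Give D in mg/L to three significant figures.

D ≈ 3.92 mg/L

Travel time t = x/v = 205 km / (0.808 m/s) = 205000 m / 0.808 m/s = 253700 s = 2.936 d.
k_1 L₀/(k_r−k_1) = 0.365×14.3/(0.654−0.365) = 5.220/0.2890 = 18.06 mg/L.
e^(−k_1 t) = e^(−0.365×2.936) = 0.3424; e^(−k_r t) = e^(−0.654×2.936) = 0.1465.
D = 18.06 × (0.3424 − 0.1465) + 2.58 × 0.1465 = 3.537 + 0.3781 = 3.915 mg/L.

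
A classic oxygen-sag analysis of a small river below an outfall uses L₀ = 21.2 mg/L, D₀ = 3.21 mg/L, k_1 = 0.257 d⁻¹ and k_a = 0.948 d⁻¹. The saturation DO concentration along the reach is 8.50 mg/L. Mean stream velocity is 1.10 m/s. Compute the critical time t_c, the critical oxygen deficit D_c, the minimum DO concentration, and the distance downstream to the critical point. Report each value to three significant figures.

t_c ≈ 1.13 d; D_c ≈ 4.30 mg/L; min DO ≈ 4.20 mg/L; x_c ≈ 108 km

With k_a/k_1 = 3.689 and 1 − D₀(k_a−k_1)/(k_1 L₀) = 0.5929,
t_c = ln(3.689 × 0.5929) / (0.948 − 0.257) = ln(2.187) / 0.6910 = 0.7825/0.6910 = 1.132 d.
D_c = (k_1/k_a) L₀ e^(−k_1 t_c) = (0.257/0.948) × 21.2 × e^(−0.257×1.132) = 0.2711 × 21.2 × 0.7475 = 4.296 mg/L.
Minimum DO = C_s − D_c = 8.50 − 4.296 = 4.204 mg/L.
x_c = v t_c = 1.10 m/s × 1.132 d × 86400 s/d = 107600 m ≈ 108 km.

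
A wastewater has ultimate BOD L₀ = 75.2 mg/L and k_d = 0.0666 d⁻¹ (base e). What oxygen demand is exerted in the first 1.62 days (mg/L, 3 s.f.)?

y_t = L₀(1 − e^(−k_d t)) = 75.2 × (1 − e^(−0.0666×1.62))
= 75.2 × (1 − 0.8977) = 75.2 × 0.1023 = 7.691 mg/L.

y ≈ 7.69 mg/L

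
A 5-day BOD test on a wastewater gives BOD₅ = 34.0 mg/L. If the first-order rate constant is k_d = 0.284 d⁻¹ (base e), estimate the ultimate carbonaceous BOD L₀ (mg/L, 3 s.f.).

BOD₅ = L₀(1 − e^(−5k_d)) ⇒ L₀ = BOD₅ / (1 − e^(−5×0.284))
= 34.0 / (1 − 0.2417) = 34.0 / 0.7583 = 44.84 mg/L.

L₀ ≈ 44.8 mg/L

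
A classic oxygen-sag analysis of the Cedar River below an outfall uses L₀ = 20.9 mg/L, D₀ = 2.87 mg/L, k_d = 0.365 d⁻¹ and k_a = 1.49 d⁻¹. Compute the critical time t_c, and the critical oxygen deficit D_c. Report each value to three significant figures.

t_c = [1/(k_a−k_d)] ln[(k_a/k_d)(1 − D₀(k_a−k_d)/(k_d L₀))]
= [1/(1.49−0.365)] ln[(1.49/0.365)(1 − 2.87×1.125/(0.365×20.9))]
= (1/1.125) ln[4.082 × 0.5768] = 0.8889 × ln(2.354) = 0.8889 × 0.8563 = 0.7611 d.
D_c = (k_d/k_a) L₀ e^(−k_d t_c) = (0.365/1.49) × 20.9 × e^(−0.365×0.7611) = 0.2450 × 20.9 × 0.7574 = 3.878 mg/L.

t_c ≈ 0.761 d; D_c ≈ 3.88 mg/L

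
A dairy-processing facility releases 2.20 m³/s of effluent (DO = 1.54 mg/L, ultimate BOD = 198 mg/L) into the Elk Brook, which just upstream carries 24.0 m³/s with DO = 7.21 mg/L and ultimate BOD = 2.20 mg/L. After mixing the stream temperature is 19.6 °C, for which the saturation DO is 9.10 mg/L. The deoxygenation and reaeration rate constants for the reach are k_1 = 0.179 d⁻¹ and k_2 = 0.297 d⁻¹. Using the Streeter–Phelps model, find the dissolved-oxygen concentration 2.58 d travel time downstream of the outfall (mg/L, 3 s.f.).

DO ≈ 3.32 mg/L

Mixed DO = (24.0×7.21 + 2.20×1.54)/(24.0+2.20) = 176.4/26.20 = 6.734 mg/L.
Mixed L₀ = (24.0×2.20 + 2.20×198)/(26.20) = 488.4/26.20 = 18.64 mg/L.
Initial deficit D₀ = C_s − DO₀ = 9.10 − 6.734 = 2.366 mg/L.
D(2.58) = [0.179×18.64/(0.297−0.179)](e^(−0.179×2.58) − e^(−0.297×2.58)) + 2.366 e^(−0.297×2.58)
= 28.28 × (0.6301 − 0.4647) + 2.366 × 0.4647 = 5.776 mg/L.
DO = 9.10 − 5.776 = 3.324 mg/L.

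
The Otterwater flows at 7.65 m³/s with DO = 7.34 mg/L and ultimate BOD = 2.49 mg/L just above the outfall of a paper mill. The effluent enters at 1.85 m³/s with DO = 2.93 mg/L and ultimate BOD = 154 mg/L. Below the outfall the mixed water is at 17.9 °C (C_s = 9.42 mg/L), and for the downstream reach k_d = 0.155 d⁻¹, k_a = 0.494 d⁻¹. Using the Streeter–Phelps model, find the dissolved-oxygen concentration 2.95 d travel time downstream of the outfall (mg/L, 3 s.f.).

Mixed DO = (7.65×7.34 + 1.85×2.93)/(7.65+1.85) = 61.57/9.500 = 6.481 mg/L.
Mixed L₀ = (7.65×2.49 + 1.85×154)/(9.500) = 303.9/9.500 = 31.99 mg/L.
Initial deficit D₀ = C_s − DO₀ = 9.42 − 6.481 = 2.939 mg/L.
D(2.95) = [0.155×31.99/(0.494−0.155)](e^(−0.155×2.95) − e^(−0.494×2.95)) + 2.939 e^(−0.494×2.95)
= 14.63 × (0.6330 − 0.2329) + 2.939 × 0.2329 = 6.538 mg/L.
DO = 9.42 − 6.538 = 2.882 mg/L.

DO ≈ 2.88 mg/L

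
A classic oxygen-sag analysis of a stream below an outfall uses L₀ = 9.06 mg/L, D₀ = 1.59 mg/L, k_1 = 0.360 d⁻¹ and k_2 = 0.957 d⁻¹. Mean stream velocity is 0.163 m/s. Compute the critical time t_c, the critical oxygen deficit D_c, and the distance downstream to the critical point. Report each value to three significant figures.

t_c ≈ 1.06 d; D_c ≈ 2.33 mg/L; x_c ≈ 15.0 km

With k_2/k_1 = 2.658 and 1 − D₀(k_2−k_1)/(k_1 L₀) = 0.7090,
t_c = ln(2.658 × 0.7090) / (0.957 − 0.360) = ln(1.885) / 0.5970 = 0.6338/0.5970 = 1.062 d.
D_c = (k_1/k_2) L₀ e^(−k_1 t_c) = (0.360/0.957) × 9.06 × e^(−0.360×1.062) = 0.3762 × 9.06 × 0.6824 = 2.326 mg/L.
x_c = v t_c = 0.163 m/s × 1.062 d × 86400 s/d = 14950 m ≈ 15.0 km.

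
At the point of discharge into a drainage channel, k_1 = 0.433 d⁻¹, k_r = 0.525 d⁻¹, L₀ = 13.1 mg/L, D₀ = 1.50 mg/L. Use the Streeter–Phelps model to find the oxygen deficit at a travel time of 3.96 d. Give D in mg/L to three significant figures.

k_1 L₀/(k_r−k_1) = 0.433×13.1/(0.525−0.433) = 5.672/0.09200 = 61.66 mg/L.
e^(−k_1 t) = e^(−0.433×3.960) = 0.1800; e^(−k_r t) = e^(−0.525×3.960) = 0.1251.
D = 61.66 × (0.1800 − 0.1251) + 1.50 × 0.1251 = 3.389 + 0.1876 = 3.577 mg/L.

D ≈ 3.58 mg/L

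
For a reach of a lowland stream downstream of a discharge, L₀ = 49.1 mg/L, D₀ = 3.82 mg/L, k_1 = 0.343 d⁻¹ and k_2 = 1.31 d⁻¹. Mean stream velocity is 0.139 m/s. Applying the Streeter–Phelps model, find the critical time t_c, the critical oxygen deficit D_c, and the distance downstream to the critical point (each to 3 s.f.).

t_c ≈ 1.13 d; D_c ≈ 8.73 mg/L; x_c ≈ 13.6 km

t_c = [1/(k_2−k_1)] ln[(k_2/k_1)(1 − D₀(k_2−k_1)/(k_1 L₀))]
= [1/(1.31−0.343)] ln[(1.31/0.343)(1 − 3.82×0.9670/(0.343×49.1))]
= (1/0.9670) ln[3.819 × 0.7807] = 1.034 × ln(2.982) = 1.034 × 1.092 = 1.130 d.
D_c = (k_1/k_2) L₀ e^(−k_1 t_c) = (0.343/1.31) × 49.1 × e^(−0.343×1.130) = 0.2618 × 49.1 × 0.6788 = 8.726 mg/L.
x_c = v t_c = 0.139 m/s × 1.130 d × 86400 s/d = 13570 m ≈ 13.6 km.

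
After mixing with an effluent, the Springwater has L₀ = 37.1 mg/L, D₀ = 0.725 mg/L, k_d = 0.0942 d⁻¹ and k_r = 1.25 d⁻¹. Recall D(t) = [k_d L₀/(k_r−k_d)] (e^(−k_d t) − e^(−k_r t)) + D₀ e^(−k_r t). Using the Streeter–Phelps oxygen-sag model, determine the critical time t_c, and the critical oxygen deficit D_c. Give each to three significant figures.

At the critical point dD/dt = 0, so k_d L₀ e^(−k_d t) = k_r D. Substituting D(t) from the Streeter–Phelps equation and solving for t gives
t_c = ln[(k_r/k_d)(1 − D₀(k_r−k_d)/(k_d L₀))] / (k_r−k_d).
Here k_r−k_d = 1.156 d⁻¹ and 1 − D₀(k_r−k_d)/(k_d L₀) = 1 − 0.725×1.156/(0.0942×37.1) = 0.7602, so
t_c = ln(13.27 × 0.7602) / 1.156 = 2.311 / 1.156 = 2.000 d.
L(t_c) = L₀ e^(−k_d t_c) = 37.1 × 0.8283 = 30.73 mg/L, and at the critical point k_r D_c = k_d L, so D_c = (0.0942/1.25) × 30.73 = 2.316 mg/L.

t_c ≈ 2.00 d; D_c ≈ 2.32 mg/L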